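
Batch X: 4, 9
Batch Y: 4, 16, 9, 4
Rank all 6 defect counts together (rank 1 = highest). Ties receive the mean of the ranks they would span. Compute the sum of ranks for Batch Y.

13.5

Sorted (descending): 16, 9, 9, 4, 4, 4
The 2 values of 9 occupy positions 2–3 → average rank (2+3)/2 = 2.5.
The 3 values of 4 occupy positions 4–6 → average rank 5.
Batch Y values → pooled ranks: 4→5, 16→1, 9→2.5, 4→5
Rank sum = 5 + 1 + 2.5 + 5 = 13.5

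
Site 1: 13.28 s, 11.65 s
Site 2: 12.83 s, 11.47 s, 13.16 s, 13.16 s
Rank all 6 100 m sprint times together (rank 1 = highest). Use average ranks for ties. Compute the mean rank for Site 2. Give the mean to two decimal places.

3.75

Sorted (descending): 13.28, 13.16, 13.16, 12.83, 11.65, 11.47
The 2 values of 13.16 occupy positions 2–3 → average rank (2+3)/2 = 2.5.
Site 2 values → pooled ranks: 12.83→4, 11.47→6, 13.16→2.5, 13.16→2.5
Mean rank = (4 + 6 + 2.5 + 2.5) / 4 = 3.75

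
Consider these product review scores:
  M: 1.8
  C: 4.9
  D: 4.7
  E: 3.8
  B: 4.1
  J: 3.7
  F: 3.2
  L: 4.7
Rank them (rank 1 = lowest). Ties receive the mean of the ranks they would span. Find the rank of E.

4

Sorted (ascending): 1.8, 3.2, 3.7, 3.8, 4.1, 4.7, 4.7, 4.9
The 2 values of 4.7 occupy positions 6–7 → average rank (6+7)/2 = 6.5.
E has value 3.8 → rank 4.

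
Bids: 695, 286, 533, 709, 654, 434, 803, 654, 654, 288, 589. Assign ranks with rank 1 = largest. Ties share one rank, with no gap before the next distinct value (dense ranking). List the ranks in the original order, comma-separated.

Sorted (descending): 803, 709, 695, 654, 654, 654, 589, 533, 434, 288, 286
The 3 values of 654 share dense rank 4.
Remaining distinct values take the next consecutive integers.

3, 9, 6, 2, 4, 7, 1, 4, 4, 8, 5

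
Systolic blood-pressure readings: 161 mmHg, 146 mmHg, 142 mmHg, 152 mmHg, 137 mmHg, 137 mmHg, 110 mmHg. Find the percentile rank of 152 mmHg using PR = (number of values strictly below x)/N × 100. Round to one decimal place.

N = 7.
Strictly below 152: 5. Equal to 152: 1.
PR = 5/7 × 100 = 71.4

71.4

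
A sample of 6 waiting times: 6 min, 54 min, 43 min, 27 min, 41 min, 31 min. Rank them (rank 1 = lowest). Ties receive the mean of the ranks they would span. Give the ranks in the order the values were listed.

1, 6, 5, 2, 4, 3

Sorted (ascending): 6, 27, 31, 41, 43, 54
No ties — each value takes its position as its rank.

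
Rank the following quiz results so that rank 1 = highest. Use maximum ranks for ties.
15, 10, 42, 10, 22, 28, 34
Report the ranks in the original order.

Sorted (descending): 42, 34, 28, 22, 15, 10, 10
The 2 values of 10 occupy positions 6–7 → each gets rank 7.

5, 7, 1, 7, 4, 3, 2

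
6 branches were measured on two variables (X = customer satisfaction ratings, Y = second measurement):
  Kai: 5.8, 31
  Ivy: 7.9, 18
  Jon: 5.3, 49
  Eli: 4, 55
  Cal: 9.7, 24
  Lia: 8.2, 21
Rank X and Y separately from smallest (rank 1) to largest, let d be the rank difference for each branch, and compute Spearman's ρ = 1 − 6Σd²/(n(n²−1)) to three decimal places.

-0.771

Ranks of variable 1: 3, 4, 2, 1, 6, 5
Ranks of variable 2: 4, 1, 5, 6, 3, 2
d = r₁ − r₂: -1, 3, -3, -5, 3, 3
d²: 1, 9, 9, 25, 9, 9; Σd² = 62
ρ = 1 − 6·62/(6·35) = 1 − 372/210 = -0.771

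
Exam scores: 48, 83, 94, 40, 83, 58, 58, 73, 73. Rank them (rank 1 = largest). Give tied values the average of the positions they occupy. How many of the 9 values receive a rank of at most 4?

3

Sorted (descending): 94, 83, 83, 73, 73, 58, 58, 48, 40
The 2 values of 83 occupy positions 2–3 → average rank (2+3)/2 = 2.5.
The 2 values of 73 occupy positions 4–5 → average rank (4+5)/2 = 4.5.
The 2 values of 58 occupy positions 6–7 → average rank (6+7)/2 = 6.5.
Ranks ≤ 4: {1, 2.5, 2.5} → 3 values.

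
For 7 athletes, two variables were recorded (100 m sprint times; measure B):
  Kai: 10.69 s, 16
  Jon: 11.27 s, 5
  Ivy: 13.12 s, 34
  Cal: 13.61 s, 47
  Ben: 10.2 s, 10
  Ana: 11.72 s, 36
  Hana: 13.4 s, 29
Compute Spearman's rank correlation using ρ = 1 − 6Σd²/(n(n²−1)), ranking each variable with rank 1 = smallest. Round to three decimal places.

Ranks of variable 1: 2, 3, 5, 7, 1, 4, 6
Ranks of variable 2: 3, 1, 5, 7, 2, 6, 4
d = r₁ − r₂: -1, 2, 0, 0, -1, -2, 2
d²: 1, 4, 0, 0, 1, 4, 4; Σd² = 14
ρ = 1 − 6·14/(7·48) = 1 − 84/336 = 0.750

0.750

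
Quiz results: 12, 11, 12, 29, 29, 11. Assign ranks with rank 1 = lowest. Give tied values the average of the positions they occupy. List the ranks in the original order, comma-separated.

3.5, 1.5, 3.5, 5.5, 5.5, 1.5

Sorted (ascending): 11, 11, 12, 12, 29, 29
The 2 values of 11 occupy positions 1–2 → average rank (1+2)/2 = 1.5.
The 2 values of 12 occupy positions 3–4 → average rank (3+4)/2 = 3.5.
The 2 values of 29 occupy positions 5–6 → average rank (5+6)/2 = 5.5.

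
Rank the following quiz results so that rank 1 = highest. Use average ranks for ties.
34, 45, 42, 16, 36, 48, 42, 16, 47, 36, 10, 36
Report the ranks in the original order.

Sorted (descending): 48, 47, 45, 42, 42, 36, 36, 36, 34, 16, 16, 10
The 2 values of 42 occupy positions 4–5 → average rank (4+5)/2 = 4.5.
The 3 values of 36 occupy positions 6–8 → average rank 7.
The 2 values of 16 occupy positions 10–11 → average rank (10+11)/2 = 10.5.

9, 3, 4.5, 10.5, 7, 1, 4.5, 10.5, 2, 7, 12, 7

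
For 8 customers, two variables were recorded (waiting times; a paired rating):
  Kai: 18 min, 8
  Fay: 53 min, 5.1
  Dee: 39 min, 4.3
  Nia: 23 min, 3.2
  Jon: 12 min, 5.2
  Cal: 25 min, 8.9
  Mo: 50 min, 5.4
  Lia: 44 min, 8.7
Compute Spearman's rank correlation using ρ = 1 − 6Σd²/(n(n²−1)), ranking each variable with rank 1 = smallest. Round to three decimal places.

Ranks of variable 1: 2, 8, 5, 3, 1, 4, 7, 6
Ranks of variable 2: 6, 3, 2, 1, 4, 8, 5, 7
d = r₁ − r₂: -4, 5, 3, 2, -3, -4, 2, -1
d²: 16, 25, 9, 4, 9, 16, 4, 1; Σd² = 84
ρ = 1 − 6·84/(8·63) = 1 − 504/504 = 0.000

0.000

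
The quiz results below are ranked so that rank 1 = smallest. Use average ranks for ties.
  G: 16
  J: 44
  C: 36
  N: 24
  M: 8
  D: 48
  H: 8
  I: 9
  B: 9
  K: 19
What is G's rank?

5

Sorted (ascending): 8, 8, 9, 9, 16, 19, 24, 36, 44, 48
The 2 values of 8 occupy positions 1–2 → average rank (1+2)/2 = 1.5.
The 2 values of 9 occupy positions 3–4 → average rank (3+4)/2 = 3.5.
G has value 16 → rank 5.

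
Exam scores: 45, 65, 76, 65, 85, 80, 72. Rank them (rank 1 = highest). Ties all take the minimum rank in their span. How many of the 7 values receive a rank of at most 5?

6

Sorted (descending): 85, 80, 76, 72, 65, 65, 45
The 2 values of 65 occupy positions 5–6 → each gets rank 5.
Ranks ≤ 5: {1, 2, 3, 4, 5, 5} → 6 values.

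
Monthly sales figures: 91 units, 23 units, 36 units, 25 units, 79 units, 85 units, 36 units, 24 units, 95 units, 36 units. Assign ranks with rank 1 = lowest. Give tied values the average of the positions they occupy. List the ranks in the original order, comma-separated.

Sorted (ascending): 23, 24, 25, 36, 36, 36, 79, 85, 91, 95
The 3 values of 36 occupy positions 4–6 → average rank 5.

9, 1, 5, 3, 7, 8, 5, 2, 10, 5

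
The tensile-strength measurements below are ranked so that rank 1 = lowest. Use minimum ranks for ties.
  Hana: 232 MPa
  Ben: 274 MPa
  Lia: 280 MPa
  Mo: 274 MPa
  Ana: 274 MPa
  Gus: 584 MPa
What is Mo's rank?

Sorted (ascending): 232, 274, 274, 274, 280, 584
The 3 values of 274 occupy positions 2–4 → each gets rank 2.
Mo has value 274 MPa → rank 2.

2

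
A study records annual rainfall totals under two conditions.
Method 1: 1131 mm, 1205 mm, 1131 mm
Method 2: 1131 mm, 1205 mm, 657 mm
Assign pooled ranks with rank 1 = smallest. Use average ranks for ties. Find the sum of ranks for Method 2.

9.5

Sorted (ascending): 657, 1131, 1131, 1131, 1205, 1205
The 3 values of 1131 occupy positions 2–4 → average rank 3.
The 2 values of 1205 occupy positions 5–6 → average rank (5+6)/2 = 5.5.
Method 2 values → pooled ranks: 1131→3, 1205→5.5, 657→1
Rank sum = 3 + 5.5 + 1 = 9.5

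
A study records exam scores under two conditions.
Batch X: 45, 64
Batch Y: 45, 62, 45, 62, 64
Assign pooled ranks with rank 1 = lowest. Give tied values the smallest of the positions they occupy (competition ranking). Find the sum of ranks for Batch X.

Sorted (ascending): 45, 45, 45, 62, 62, 64, 64
The 3 values of 45 occupy positions 1–3 → each gets rank 1.
The 2 values of 62 occupy positions 4–5 → each gets rank 4.
The 2 values of 64 occupy positions 6–7 → each gets rank 6.
Batch X values → pooled ranks: 45→1, 64→6
Rank sum = 1 + 6 = 7

7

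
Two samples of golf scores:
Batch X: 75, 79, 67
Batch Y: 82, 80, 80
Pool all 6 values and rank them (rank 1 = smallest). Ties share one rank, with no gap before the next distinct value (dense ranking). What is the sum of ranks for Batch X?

Sorted (ascending): 67, 75, 79, 80, 80, 82
The 2 values of 80 share dense rank 4.
Remaining distinct values take the next consecutive integers.
Batch X values → pooled ranks: 75→2, 79→3, 67→1
Rank sum = 2 + 3 + 1 = 6

6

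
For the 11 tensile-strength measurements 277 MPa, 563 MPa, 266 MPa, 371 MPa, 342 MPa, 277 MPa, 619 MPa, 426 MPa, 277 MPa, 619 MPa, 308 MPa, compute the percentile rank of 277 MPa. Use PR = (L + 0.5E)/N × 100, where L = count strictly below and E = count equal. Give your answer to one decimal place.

N = 11.
Strictly below 277: 1. Equal to 277: 3.
PR = (1 + 0.5·3)/11 × 100 = 22.7

22.7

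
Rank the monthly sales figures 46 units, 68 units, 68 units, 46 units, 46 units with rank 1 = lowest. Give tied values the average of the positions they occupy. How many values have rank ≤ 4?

Sorted (ascending): 46, 46, 46, 68, 68
The 3 values of 46 occupy positions 1–3 → average rank 2.
The 2 values of 68 occupy positions 4–5 → average rank (4+5)/2 = 4.5.
Ranks ≤ 4: {2, 2, 2} → 3 values.

3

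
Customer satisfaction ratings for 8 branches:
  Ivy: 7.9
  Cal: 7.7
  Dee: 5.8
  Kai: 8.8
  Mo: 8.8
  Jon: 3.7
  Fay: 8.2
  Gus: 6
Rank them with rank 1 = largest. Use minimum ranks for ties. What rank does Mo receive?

1

Sorted (descending): 8.8, 8.8, 8.2, 7.9, 7.7, 6, 5.8, 3.7
The 2 values of 8.8 occupy positions 1–2 → each gets rank 1.
Mo has value 8.8 → rank 1.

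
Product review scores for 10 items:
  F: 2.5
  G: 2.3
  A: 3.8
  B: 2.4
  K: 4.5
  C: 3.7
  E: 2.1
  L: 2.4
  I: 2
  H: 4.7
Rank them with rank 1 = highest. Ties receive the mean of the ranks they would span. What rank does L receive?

6.5

Sorted (descending): 4.7, 4.5, 3.8, 3.7, 2.5, 2.4, 2.4, 2.3, 2.1, 2
The 2 values of 2.4 occupy positions 6–7 → average rank (6+7)/2 = 6.5.
L has value 2.4 → rank 6.5.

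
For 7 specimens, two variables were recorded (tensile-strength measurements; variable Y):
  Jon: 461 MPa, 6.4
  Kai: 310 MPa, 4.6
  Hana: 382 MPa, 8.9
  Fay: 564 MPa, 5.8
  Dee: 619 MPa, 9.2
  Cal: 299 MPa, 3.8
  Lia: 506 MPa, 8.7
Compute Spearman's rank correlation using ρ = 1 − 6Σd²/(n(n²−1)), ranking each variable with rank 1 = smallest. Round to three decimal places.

Ranks of variable 1: 4, 2, 3, 6, 7, 1, 5
Ranks of variable 2: 4, 2, 6, 3, 7, 1, 5
d = r₁ − r₂: 0, 0, -3, 3, 0, 0, 0
d²: 0, 0, 9, 9, 0, 0, 0; Σd² = 18
ρ = 1 − 6·18/(7·48) = 1 − 108/336 = 0.679

0.679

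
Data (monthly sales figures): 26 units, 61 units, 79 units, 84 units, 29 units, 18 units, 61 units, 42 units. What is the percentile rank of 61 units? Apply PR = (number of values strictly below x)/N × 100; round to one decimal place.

50.0

N = 8.
Strictly below 61: 4. Equal to 61: 2.
PR = 4/8 × 100 = 50.0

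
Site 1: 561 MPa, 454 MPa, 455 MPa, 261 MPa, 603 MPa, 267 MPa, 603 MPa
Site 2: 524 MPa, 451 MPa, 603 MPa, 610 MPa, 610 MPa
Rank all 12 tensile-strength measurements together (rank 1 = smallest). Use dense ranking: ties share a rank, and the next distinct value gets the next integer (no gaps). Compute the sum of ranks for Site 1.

Sorted (ascending): 261, 267, 451, 454, 455, 524, 561, 603, 603, 603, 610, 610
The 3 values of 603 share dense rank 8.
The 2 values of 610 share dense rank 9.
Remaining distinct values take the next consecutive integers.
Site 1 values → pooled ranks: 561→7, 454→4, 455→5, 261→1, 603→8, 267→2, 603→8
Rank sum = 7 + 4 + 5 + 1 + 8 + 2 + 8 = 35

35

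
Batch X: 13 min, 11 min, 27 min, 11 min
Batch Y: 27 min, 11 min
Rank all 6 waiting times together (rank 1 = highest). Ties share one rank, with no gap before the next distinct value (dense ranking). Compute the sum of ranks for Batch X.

9

Sorted (descending): 27, 27, 13, 11, 11, 11
The 2 values of 27 share dense rank 1.
The 3 values of 11 share dense rank 3.
Remaining distinct values take the next consecutive integers.
Batch X values → pooled ranks: 13→2, 11→3, 27→1, 11→3
Rank sum = 2 + 3 + 1 + 3 = 9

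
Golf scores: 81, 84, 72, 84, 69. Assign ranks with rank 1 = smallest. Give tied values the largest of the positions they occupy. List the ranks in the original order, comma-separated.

Sorted (ascending): 69, 72, 81, 84, 84
The 2 values of 84 occupy positions 4–5 → each gets rank 5.

3, 5, 2, 5, 1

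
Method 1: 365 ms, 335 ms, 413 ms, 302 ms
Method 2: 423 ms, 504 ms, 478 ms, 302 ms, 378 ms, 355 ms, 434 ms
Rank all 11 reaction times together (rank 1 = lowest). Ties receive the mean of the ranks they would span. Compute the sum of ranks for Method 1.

16.5

Sorted (ascending): 302, 302, 335, 355, 365, 378, 413, 423, 434, 478, 504
The 2 values of 302 occupy positions 1–2 → average rank (1+2)/2 = 1.5.
Method 1 values → pooled ranks: 365→5, 335→3, 413→7, 302→1.5
Rank sum = 5 + 3 + 7 + 1.5 = 16.5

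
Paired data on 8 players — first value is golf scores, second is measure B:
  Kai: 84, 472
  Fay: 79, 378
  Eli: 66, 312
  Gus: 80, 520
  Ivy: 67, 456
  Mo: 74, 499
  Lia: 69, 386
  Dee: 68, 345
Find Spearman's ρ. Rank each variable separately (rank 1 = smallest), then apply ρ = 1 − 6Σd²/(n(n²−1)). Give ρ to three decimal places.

Ranks of variable 1: 8, 6, 1, 7, 2, 5, 4, 3
Ranks of variable 2: 6, 3, 1, 8, 5, 7, 4, 2
d = r₁ − r₂: 2, 3, 0, -1, -3, -2, 0, 1
d²: 4, 9, 0, 1, 9, 4, 0, 1; Σd² = 28
ρ = 1 − 6·28/(8·63) = 1 − 168/504 = 0.667

0.667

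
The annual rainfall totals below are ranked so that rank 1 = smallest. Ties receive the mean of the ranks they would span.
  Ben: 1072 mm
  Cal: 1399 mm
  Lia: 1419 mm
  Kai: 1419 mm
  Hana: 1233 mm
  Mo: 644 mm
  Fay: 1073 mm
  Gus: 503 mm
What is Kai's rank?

Sorted (ascending): 503, 644, 1072, 1073, 1233, 1399, 1419, 1419
The 2 values of 1419 occupy positions 7–8 → average rank (7+8)/2 = 7.5.
Kai has value 1419 mm → rank 7.5.

7.5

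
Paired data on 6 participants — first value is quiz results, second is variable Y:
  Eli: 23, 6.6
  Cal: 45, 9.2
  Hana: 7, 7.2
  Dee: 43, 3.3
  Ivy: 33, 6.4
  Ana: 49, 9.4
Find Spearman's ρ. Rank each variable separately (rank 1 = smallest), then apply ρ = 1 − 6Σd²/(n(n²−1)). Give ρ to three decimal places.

Ranks of variable 1: 2, 5, 1, 4, 3, 6
Ranks of variable 2: 3, 5, 4, 1, 2, 6
d = r₁ − r₂: -1, 0, -3, 3, 1, 0
d²: 1, 0, 9, 9, 1, 0; Σd² = 20
ρ = 1 − 6·20/(6·35) = 1 − 120/210 = 0.429

0.429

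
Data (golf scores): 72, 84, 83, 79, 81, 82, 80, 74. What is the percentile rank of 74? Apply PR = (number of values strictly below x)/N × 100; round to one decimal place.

12.5

N = 8.
Strictly below 74: 1. Equal to 74: 1.
PR = 1/8 × 100 = 12.5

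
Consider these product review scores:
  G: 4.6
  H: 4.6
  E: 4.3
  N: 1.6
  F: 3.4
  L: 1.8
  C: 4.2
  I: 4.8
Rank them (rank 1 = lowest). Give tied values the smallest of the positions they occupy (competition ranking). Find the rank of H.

Sorted (ascending): 1.6, 1.8, 3.4, 4.2, 4.3, 4.6, 4.6, 4.8
The 2 values of 4.6 occupy positions 6–7 → each gets rank 6.
H has value 4.6 → rank 6.

6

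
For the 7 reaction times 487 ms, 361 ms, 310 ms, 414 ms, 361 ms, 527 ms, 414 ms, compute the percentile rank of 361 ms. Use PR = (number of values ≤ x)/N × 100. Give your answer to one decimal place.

42.9

N = 7.
Strictly below 361: 1. Equal to 361: 2.
PR = 3/7 × 100 = 42.9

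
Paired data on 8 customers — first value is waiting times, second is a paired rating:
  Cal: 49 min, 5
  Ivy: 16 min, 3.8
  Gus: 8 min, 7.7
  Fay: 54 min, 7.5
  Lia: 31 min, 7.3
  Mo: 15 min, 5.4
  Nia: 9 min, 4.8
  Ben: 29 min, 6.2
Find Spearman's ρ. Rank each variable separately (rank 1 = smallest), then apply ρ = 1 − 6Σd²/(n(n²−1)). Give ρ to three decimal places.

Ranks of variable 1: 7, 4, 1, 8, 6, 3, 2, 5
Ranks of variable 2: 3, 1, 8, 7, 6, 4, 2, 5
d = r₁ − r₂: 4, 3, -7, 1, 0, -1, 0, 0
d²: 16, 9, 49, 1, 0, 1, 0, 0; Σd² = 76
ρ = 1 − 6·76/(8·63) = 1 − 456/504 = 0.095

0.095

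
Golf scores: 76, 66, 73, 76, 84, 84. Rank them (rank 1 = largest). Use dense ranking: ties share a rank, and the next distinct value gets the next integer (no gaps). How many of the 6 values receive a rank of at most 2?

4

Sorted (descending): 84, 84, 76, 76, 73, 66
The 2 values of 84 share dense rank 1.
The 2 values of 76 share dense rank 2.
Remaining distinct values take the next consecutive integers.
Ranks ≤ 2: {1, 1, 2, 2} → 4 values.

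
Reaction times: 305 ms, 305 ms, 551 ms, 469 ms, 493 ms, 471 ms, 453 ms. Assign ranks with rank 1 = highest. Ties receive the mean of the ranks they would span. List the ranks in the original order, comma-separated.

6.5, 6.5, 1, 4, 2, 3, 5

Sorted (descending): 551, 493, 471, 469, 453, 305, 305
The 2 values of 305 occupy positions 6–7 → average rank (6+7)/2 = 6.5.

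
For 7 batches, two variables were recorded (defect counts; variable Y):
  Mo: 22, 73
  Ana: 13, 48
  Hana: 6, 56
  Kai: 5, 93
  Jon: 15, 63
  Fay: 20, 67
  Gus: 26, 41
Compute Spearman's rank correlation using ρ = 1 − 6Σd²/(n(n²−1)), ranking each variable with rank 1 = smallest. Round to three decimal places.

Ranks of variable 1: 6, 3, 2, 1, 4, 5, 7
Ranks of variable 2: 6, 2, 3, 7, 4, 5, 1
d = r₁ − r₂: 0, 1, -1, -6, 0, 0, 6
d²: 0, 1, 1, 36, 0, 0, 36; Σd² = 74
ρ = 1 − 6·74/(7·48) = 1 − 444/336 = -0.321

-0.321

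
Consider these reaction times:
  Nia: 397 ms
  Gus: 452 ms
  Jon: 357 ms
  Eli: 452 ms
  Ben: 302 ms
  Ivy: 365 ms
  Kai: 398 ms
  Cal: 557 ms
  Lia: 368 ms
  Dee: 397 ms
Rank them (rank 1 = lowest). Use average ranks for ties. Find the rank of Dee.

5.5

Sorted (ascending): 302, 357, 365, 368, 397, 397, 398, 452, 452, 557
The 2 values of 397 occupy positions 5–6 → average rank (5+6)/2 = 5.5.
The 2 values of 452 occupy positions 8–9 → average rank (8+9)/2 = 8.5.
Dee has value 397 ms → rank 5.5.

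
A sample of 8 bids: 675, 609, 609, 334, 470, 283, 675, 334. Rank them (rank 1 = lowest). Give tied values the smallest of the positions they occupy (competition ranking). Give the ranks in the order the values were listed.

7, 5, 5, 2, 4, 1, 7, 2

Sorted (ascending): 283, 334, 334, 470, 609, 609, 675, 675
The 2 values of 334 occupy positions 2–3 → each gets rank 2.
The 2 values of 609 occupy positions 5–6 → each gets rank 5.
The 2 values of 675 occupy positions 7–8 → each gets rank 7.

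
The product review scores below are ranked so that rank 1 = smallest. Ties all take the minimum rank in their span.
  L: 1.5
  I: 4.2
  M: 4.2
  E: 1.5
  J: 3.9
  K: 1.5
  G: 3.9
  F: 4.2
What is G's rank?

Sorted (ascending): 1.5, 1.5, 1.5, 3.9, 3.9, 4.2, 4.2, 4.2
The 3 values of 1.5 occupy positions 1–3 → each gets rank 1.
The 2 values of 3.9 occupy positions 4–5 → each gets rank 4.
The 3 values of 4.2 occupy positions 6–8 → each gets rank 6.
G has value 3.9 → rank 4.

4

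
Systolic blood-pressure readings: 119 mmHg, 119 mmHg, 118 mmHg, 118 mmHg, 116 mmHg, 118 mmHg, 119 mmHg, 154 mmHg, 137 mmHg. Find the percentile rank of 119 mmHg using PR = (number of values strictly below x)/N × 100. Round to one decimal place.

44.4

N = 9.
Strictly below 119: 4. Equal to 119: 3.
PR = 4/9 × 100 = 44.4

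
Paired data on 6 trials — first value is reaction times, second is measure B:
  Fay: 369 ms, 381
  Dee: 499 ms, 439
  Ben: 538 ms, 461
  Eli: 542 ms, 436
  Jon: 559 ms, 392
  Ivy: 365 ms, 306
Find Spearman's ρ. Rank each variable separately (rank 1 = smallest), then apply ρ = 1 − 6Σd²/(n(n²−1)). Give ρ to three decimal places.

0.486

Ranks of variable 1: 2, 3, 4, 5, 6, 1
Ranks of variable 2: 2, 5, 6, 4, 3, 1
d = r₁ − r₂: 0, -2, -2, 1, 3, 0
d²: 0, 4, 4, 1, 9, 0; Σd² = 18
ρ = 1 − 6·18/(6·35) = 1 − 108/210 = 0.486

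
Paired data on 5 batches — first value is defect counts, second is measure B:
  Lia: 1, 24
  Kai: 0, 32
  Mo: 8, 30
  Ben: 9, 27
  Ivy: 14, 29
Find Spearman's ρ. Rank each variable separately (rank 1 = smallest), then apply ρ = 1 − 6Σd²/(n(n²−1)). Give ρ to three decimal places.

Ranks of variable 1: 2, 1, 3, 4, 5
Ranks of variable 2: 1, 5, 4, 2, 3
d = r₁ − r₂: 1, -4, -1, 2, 2
d²: 1, 16, 1, 4, 4; Σd² = 26
ρ = 1 − 6·26/(5·24) = 1 − 156/120 = -0.300

-0.300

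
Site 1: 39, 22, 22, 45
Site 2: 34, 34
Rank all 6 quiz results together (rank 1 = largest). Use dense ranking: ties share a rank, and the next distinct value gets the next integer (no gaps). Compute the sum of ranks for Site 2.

Sorted (descending): 45, 39, 34, 34, 22, 22
The 2 values of 34 share dense rank 3.
The 2 values of 22 share dense rank 4.
Remaining distinct values take the next consecutive integers.
Site 2 values → pooled ranks: 34→3, 34→3
Rank sum = 3 + 3 = 6

6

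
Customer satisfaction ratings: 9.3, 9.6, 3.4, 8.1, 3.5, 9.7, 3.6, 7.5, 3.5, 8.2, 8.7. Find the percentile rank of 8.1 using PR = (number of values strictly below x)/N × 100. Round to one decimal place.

N = 11.
Strictly below 8.1: 5. Equal to 8.1: 1.
PR = 5/11 × 100 = 45.5

45.5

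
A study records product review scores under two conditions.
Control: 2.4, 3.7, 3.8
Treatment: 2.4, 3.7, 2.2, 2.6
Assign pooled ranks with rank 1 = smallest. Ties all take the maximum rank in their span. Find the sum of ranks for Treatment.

Sorted (ascending): 2.2, 2.4, 2.4, 2.6, 3.7, 3.7, 3.8
The 2 values of 2.4 occupy positions 2–3 → each gets rank 3.
The 2 values of 3.7 occupy positions 5–6 → each gets rank 6.
Treatment values → pooled ranks: 2.4→3, 3.7→6, 2.2→1, 2.6→4
Rank sum = 3 + 6 + 1 + 4 = 14

14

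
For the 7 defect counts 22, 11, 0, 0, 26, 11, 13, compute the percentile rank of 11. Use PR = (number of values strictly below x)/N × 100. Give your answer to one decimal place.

N = 7.
Strictly below 11: 2. Equal to 11: 2.
PR = 2/7 × 100 = 28.6

28.6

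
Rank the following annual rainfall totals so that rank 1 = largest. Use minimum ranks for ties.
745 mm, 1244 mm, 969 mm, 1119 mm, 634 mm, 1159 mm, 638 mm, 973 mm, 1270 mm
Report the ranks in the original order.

Sorted (descending): 1270, 1244, 1159, 1119, 973, 969, 745, 638, 634
No ties — each value takes its position as its rank.

7, 2, 6, 4, 9, 3, 8, 5, 1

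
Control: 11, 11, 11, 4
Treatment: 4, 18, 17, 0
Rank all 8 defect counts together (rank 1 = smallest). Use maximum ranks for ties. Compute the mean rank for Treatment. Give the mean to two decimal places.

Sorted (ascending): 0, 4, 4, 11, 11, 11, 17, 18
The 2 values of 4 occupy positions 2–3 → each gets rank 3.
The 3 values of 11 occupy positions 4–6 → each gets rank 6.
Treatment values → pooled ranks: 4→3, 18→8, 17→7, 0→1
Mean rank = (3 + 8 + 7 + 1) / 4 = 4.75

4.75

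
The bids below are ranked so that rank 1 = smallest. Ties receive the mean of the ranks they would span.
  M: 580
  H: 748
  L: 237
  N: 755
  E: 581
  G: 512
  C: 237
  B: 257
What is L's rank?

Sorted (ascending): 237, 237, 257, 512, 580, 581, 748, 755
The 2 values of 237 occupy positions 1–2 → average rank (1+2)/2 = 1.5.
L has value 237 → rank 1.5.

1.5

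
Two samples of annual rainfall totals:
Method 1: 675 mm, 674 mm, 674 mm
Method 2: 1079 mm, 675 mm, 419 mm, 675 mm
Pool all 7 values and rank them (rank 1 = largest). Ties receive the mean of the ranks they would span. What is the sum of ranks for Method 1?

Sorted (descending): 1079, 675, 675, 675, 674, 674, 419
The 3 values of 675 occupy positions 2–4 → average rank 3.
The 2 values of 674 occupy positions 5–6 → average rank (5+6)/2 = 5.5.
Method 1 values → pooled ranks: 675→3, 674→5.5, 674→5.5
Rank sum = 3 + 5.5 + 5.5 = 14

14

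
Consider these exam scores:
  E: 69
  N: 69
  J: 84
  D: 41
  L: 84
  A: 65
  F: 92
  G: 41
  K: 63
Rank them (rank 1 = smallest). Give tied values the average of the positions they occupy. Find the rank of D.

1.5

Sorted (ascending): 41, 41, 63, 65, 69, 69, 84, 84, 92
The 2 values of 41 occupy positions 1–2 → average rank (1+2)/2 = 1.5.
The 2 values of 69 occupy positions 5–6 → average rank (5+6)/2 = 5.5.
The 2 values of 84 occupy positions 7–8 → average rank (7+8)/2 = 7.5.
D has value 41 → rank 1.5.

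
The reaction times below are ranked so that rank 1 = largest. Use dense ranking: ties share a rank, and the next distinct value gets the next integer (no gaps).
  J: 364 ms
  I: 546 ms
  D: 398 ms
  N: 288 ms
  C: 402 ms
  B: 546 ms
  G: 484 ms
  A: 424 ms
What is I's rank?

Sorted (descending): 546, 546, 484, 424, 402, 398, 364, 288
The 2 values of 546 share dense rank 1.
Remaining distinct values take the next consecutive integers.
I has value 546 ms → rank 1.

1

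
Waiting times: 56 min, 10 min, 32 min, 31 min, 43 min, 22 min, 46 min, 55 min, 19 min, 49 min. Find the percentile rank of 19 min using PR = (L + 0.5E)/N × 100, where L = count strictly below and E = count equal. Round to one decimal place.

N = 10.
Strictly below 19: 1. Equal to 19: 1.
PR = (1 + 0.5·1)/10 × 100 = 15.0

15.0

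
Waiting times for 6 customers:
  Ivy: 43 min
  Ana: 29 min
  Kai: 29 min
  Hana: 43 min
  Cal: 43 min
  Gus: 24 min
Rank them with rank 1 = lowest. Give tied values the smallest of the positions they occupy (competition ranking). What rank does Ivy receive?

4

Sorted (ascending): 24, 29, 29, 43, 43, 43
The 2 values of 29 occupy positions 2–3 → each gets rank 2.
The 3 values of 43 occupy positions 4–6 → each gets rank 4.
Ivy has value 43 min → rank 4.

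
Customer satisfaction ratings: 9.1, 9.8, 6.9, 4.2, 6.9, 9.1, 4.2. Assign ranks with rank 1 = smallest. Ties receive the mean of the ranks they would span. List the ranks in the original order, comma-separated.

5.5, 7, 3.5, 1.5, 3.5, 5.5, 1.5

Sorted (ascending): 4.2, 4.2, 6.9, 6.9, 9.1, 9.1, 9.8
The 2 values of 4.2 occupy positions 1–2 → average rank (1+2)/2 = 1.5.
The 2 values of 6.9 occupy positions 3–4 → average rank (3+4)/2 = 3.5.
The 2 values of 9.1 occupy positions 5–6 → average rank (5+6)/2 = 5.5.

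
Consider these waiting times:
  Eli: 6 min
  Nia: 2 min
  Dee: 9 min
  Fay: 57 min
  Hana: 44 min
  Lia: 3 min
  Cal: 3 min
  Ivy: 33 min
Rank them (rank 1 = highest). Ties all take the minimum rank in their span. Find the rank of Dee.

4

Sorted (descending): 57, 44, 33, 9, 6, 3, 3, 2
The 2 values of 3 occupy positions 6–7 → each gets rank 6.
Dee has value 9 min → rank 4.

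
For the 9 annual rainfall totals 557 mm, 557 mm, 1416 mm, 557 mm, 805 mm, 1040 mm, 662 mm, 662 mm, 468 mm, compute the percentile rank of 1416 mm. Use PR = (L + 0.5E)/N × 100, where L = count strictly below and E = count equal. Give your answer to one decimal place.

N = 9.
Strictly below 1416: 8. Equal to 1416: 1.
PR = (8 + 0.5·1)/9 × 100 = 94.4

94.4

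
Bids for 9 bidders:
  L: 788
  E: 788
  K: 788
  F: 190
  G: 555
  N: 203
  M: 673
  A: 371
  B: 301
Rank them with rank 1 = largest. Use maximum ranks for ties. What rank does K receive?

3

Sorted (descending): 788, 788, 788, 673, 555, 371, 301, 203, 190
The 3 values of 788 occupy positions 1–3 → each gets rank 3.
K has value 788 → rank 3.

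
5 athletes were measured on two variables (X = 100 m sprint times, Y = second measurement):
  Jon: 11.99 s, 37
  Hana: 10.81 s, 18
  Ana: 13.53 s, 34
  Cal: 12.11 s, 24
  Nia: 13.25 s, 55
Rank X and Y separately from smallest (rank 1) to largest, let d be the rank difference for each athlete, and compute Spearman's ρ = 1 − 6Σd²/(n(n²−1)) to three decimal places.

0.500

Ranks of variable 1: 2, 1, 5, 3, 4
Ranks of variable 2: 4, 1, 3, 2, 5
d = r₁ − r₂: -2, 0, 2, 1, -1
d²: 4, 0, 4, 1, 1; Σd² = 10
ρ = 1 − 6·10/(5·24) = 1 − 60/120 = 0.500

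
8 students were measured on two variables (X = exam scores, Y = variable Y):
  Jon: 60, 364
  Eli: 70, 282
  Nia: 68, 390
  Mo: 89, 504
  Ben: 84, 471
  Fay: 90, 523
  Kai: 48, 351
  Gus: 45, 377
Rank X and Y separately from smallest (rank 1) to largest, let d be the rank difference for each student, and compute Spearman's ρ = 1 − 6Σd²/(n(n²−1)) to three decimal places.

0.690

Ranks of variable 1: 3, 5, 4, 7, 6, 8, 2, 1
Ranks of variable 2: 3, 1, 5, 7, 6, 8, 2, 4
d = r₁ − r₂: 0, 4, -1, 0, 0, 0, 0, -3
d²: 0, 16, 1, 0, 0, 0, 0, 9; Σd² = 26
ρ = 1 − 6·26/(8·63) = 1 − 156/504 = 0.690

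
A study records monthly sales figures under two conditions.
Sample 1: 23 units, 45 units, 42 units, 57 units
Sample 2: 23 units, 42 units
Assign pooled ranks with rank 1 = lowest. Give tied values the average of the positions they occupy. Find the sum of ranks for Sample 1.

16

Sorted (ascending): 23, 23, 42, 42, 45, 57
The 2 values of 23 occupy positions 1–2 → average rank (1+2)/2 = 1.5.
The 2 values of 42 occupy positions 3–4 → average rank (3+4)/2 = 3.5.
Sample 1 values → pooled ranks: 23→1.5, 45→5, 42→3.5, 57→6
Rank sum = 1.5 + 5 + 3.5 + 6 = 16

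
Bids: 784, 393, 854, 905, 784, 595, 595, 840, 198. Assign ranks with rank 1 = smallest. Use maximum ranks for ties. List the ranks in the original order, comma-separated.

Sorted (ascending): 198, 393, 595, 595, 784, 784, 840, 854, 905
The 2 values of 595 occupy positions 3–4 → each gets rank 4.
The 2 values of 784 occupy positions 5–6 → each gets rank 6.

6, 2, 8, 9, 6, 4, 4, 7, 1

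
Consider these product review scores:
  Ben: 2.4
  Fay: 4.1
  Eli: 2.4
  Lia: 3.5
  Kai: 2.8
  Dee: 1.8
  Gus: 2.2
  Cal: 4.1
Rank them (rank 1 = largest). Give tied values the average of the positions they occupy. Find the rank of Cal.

1.5

Sorted (descending): 4.1, 4.1, 3.5, 2.8, 2.4, 2.4, 2.2, 1.8
The 2 values of 4.1 occupy positions 1–2 → average rank (1+2)/2 = 1.5.
The 2 values of 2.4 occupy positions 5–6 → average rank (5+6)/2 = 5.5.
Cal has value 4.1 → rank 1.5.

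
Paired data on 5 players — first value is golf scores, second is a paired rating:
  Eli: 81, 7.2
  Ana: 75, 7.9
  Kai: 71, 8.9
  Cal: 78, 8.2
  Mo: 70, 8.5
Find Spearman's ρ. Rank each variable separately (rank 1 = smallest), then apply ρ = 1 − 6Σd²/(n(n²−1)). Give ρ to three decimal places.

Ranks of variable 1: 5, 3, 2, 4, 1
Ranks of variable 2: 1, 2, 5, 3, 4
d = r₁ − r₂: 4, 1, -3, 1, -3
d²: 16, 1, 9, 1, 9; Σd² = 36
ρ = 1 − 6·36/(5·24) = 1 − 216/120 = -0.800

-0.800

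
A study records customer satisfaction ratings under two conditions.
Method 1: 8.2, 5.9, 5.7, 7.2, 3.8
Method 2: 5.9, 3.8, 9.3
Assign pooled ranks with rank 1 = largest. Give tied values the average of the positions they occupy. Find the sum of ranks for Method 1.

Sorted (descending): 9.3, 8.2, 7.2, 5.9, 5.9, 5.7, 3.8, 3.8
The 2 values of 5.9 occupy positions 4–5 → average rank (4+5)/2 = 4.5.
The 2 values of 3.8 occupy positions 7–8 → average rank (7+8)/2 = 7.5.
Method 1 values → pooled ranks: 8.2→2, 5.9→4.5, 5.7→6, 7.2→3, 3.8→7.5
Rank sum = 2 + 4.5 + 6 + 3 + 7.5 = 23

23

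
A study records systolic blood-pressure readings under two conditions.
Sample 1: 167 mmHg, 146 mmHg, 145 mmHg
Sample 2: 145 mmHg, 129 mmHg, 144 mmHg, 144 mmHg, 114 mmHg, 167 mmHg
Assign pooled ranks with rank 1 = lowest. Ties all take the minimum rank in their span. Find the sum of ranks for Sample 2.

22

Sorted (ascending): 114, 129, 144, 144, 145, 145, 146, 167, 167
The 2 values of 144 occupy positions 3–4 → each gets rank 3.
The 2 values of 145 occupy positions 5–6 → each gets rank 5.
The 2 values of 167 occupy positions 8–9 → each gets rank 8.
Sample 2 values → pooled ranks: 145→5, 129→2, 144→3, 144→3, 114→1, 167→8
Rank sum = 5 + 2 + 3 + 3 + 1 + 8 = 22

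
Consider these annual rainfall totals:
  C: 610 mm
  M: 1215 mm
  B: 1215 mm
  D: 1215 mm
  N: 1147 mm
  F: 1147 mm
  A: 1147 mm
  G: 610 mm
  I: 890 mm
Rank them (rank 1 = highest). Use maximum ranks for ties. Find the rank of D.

Sorted (descending): 1215, 1215, 1215, 1147, 1147, 1147, 890, 610, 610
The 3 values of 1215 occupy positions 1–3 → each gets rank 3.
The 3 values of 1147 occupy positions 4–6 → each gets rank 6.
The 2 values of 610 occupy positions 8–9 → each gets rank 9.
D has value 1215 mm → rank 3.

3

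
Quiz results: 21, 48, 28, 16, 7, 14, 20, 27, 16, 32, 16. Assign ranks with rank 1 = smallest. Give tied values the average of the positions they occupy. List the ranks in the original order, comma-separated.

Sorted (ascending): 7, 14, 16, 16, 16, 20, 21, 27, 28, 32, 48
The 3 values of 16 occupy positions 3–5 → average rank 4.

7, 11, 9, 4, 1, 2, 6, 8, 4, 10, 4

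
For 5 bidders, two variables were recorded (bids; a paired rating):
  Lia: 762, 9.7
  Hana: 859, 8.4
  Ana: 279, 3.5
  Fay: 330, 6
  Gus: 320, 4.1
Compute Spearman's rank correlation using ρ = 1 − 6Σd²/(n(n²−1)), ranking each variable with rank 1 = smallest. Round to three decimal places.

Ranks of variable 1: 4, 5, 1, 3, 2
Ranks of variable 2: 5, 4, 1, 3, 2
d = r₁ − r₂: -1, 1, 0, 0, 0
d²: 1, 1, 0, 0, 0; Σd² = 2
ρ = 1 − 6·2/(5·24) = 1 − 12/120 = 0.900

0.900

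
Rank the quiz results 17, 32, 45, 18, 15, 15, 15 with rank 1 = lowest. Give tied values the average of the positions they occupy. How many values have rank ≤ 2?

Sorted (ascending): 15, 15, 15, 17, 18, 32, 45
The 3 values of 15 occupy positions 1–3 → average rank 2.
Ranks ≤ 2: {2, 2, 2} → 3 values.

3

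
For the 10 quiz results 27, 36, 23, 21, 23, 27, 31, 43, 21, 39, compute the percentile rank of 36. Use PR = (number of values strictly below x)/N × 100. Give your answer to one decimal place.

70.0

N = 10.
Strictly below 36: 7. Equal to 36: 1.
PR = 7/10 × 100 = 70.0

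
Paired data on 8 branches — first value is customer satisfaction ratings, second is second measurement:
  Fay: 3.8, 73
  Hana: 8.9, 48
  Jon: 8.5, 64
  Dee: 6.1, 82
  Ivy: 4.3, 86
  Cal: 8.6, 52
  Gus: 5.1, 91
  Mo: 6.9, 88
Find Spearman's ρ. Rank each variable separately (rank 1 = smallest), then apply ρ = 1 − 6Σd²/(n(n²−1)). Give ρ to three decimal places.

-0.643

Ranks of variable 1: 1, 8, 6, 4, 2, 7, 3, 5
Ranks of variable 2: 4, 1, 3, 5, 6, 2, 8, 7
d = r₁ − r₂: -3, 7, 3, -1, -4, 5, -5, -2
d²: 9, 49, 9, 1, 16, 25, 25, 4; Σd² = 138
ρ = 1 − 6·138/(8·63) = 1 − 828/504 = -0.643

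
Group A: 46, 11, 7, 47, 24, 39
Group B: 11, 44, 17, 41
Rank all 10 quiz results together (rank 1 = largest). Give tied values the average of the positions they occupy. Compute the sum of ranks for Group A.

Sorted (descending): 47, 46, 44, 41, 39, 24, 17, 11, 11, 7
The 2 values of 11 occupy positions 8–9 → average rank (8+9)/2 = 8.5.
Group A values → pooled ranks: 46→2, 11→8.5, 7→10, 47→1, 24→6, 39→5
Rank sum = 2 + 8.5 + 10 + 1 + 6 + 5 = 32.5

32.5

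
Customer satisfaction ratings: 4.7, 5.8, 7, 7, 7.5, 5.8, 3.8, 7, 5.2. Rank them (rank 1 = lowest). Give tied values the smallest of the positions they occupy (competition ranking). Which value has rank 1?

3.8

Sorted (ascending): 3.8, 4.7, 5.2, 5.8, 5.8, 7, 7, 7, 7.5
The 2 values of 5.8 occupy positions 4–5 → each gets rank 4.
The 3 values of 7 occupy positions 6–8 → each gets rank 6.
Rank 1 → value 3.8.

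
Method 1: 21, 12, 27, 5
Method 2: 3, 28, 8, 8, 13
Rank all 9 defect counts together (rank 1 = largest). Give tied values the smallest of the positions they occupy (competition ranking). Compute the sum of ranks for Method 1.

18

Sorted (descending): 28, 27, 21, 13, 12, 8, 8, 5, 3
The 2 values of 8 occupy positions 6–7 → each gets rank 6.
Method 1 values → pooled ranks: 21→3, 12→5, 27→2, 5→8
Rank sum = 3 + 5 + 2 + 8 = 18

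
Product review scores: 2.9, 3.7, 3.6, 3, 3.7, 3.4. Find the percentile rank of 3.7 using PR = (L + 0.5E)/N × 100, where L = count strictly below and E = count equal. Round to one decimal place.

83.3

N = 6.
Strictly below 3.7: 4. Equal to 3.7: 2.
PR = (4 + 0.5·2)/6 × 100 = 83.3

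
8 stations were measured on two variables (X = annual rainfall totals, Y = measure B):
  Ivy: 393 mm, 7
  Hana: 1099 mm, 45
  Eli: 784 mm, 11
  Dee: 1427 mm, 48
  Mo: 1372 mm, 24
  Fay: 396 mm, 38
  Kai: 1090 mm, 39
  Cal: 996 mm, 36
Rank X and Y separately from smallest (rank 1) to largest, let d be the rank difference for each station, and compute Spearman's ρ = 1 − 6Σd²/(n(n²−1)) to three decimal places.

Ranks of variable 1: 1, 6, 3, 8, 7, 2, 5, 4
Ranks of variable 2: 1, 7, 2, 8, 3, 5, 6, 4
d = r₁ − r₂: 0, -1, 1, 0, 4, -3, -1, 0
d²: 0, 1, 1, 0, 16, 9, 1, 0; Σd² = 28
ρ = 1 − 6·28/(8·63) = 1 − 168/504 = 0.667

0.667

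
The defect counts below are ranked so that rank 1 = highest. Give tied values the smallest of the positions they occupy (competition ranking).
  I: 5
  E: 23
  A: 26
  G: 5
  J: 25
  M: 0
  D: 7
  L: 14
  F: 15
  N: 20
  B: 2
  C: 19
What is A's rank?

Sorted (descending): 26, 25, 23, 20, 19, 15, 14, 7, 5, 5, 2, 0
The 2 values of 5 occupy positions 9–10 → each gets rank 9.
A has value 26 → rank 1.

1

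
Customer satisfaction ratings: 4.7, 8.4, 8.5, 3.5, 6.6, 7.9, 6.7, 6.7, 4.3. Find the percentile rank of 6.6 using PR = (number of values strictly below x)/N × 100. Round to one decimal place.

N = 9.
Strictly below 6.6: 3. Equal to 6.6: 1.
PR = 3/9 × 100 = 33.3

33.3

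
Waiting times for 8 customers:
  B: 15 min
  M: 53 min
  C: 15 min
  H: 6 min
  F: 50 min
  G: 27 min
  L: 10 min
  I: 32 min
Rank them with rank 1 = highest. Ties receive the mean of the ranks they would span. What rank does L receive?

7

Sorted (descending): 53, 50, 32, 27, 15, 15, 10, 6
The 2 values of 15 occupy positions 5–6 → average rank (5+6)/2 = 5.5.
L has value 10 min → rank 7.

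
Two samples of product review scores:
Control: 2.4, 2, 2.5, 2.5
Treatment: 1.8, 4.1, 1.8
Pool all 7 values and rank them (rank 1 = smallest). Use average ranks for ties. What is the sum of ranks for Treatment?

Sorted (ascending): 1.8, 1.8, 2, 2.4, 2.5, 2.5, 4.1
The 2 values of 1.8 occupy positions 1–2 → average rank (1+2)/2 = 1.5.
The 2 values of 2.5 occupy positions 5–6 → average rank (5+6)/2 = 5.5.
Treatment values → pooled ranks: 1.8→1.5, 4.1→7, 1.8→1.5
Rank sum = 1.5 + 7 + 1.5 = 10

10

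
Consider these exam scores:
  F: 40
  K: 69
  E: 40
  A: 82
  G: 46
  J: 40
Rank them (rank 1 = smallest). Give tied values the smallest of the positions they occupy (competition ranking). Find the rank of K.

Sorted (ascending): 40, 40, 40, 46, 69, 82
The 3 values of 40 occupy positions 1–3 → each gets rank 1.
K has value 69 → rank 5.

5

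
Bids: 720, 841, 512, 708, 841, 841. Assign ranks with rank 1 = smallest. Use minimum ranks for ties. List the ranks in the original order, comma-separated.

3, 4, 1, 2, 4, 4

Sorted (ascending): 512, 708, 720, 841, 841, 841
The 3 values of 841 occupy positions 4–6 → each gets rank 4.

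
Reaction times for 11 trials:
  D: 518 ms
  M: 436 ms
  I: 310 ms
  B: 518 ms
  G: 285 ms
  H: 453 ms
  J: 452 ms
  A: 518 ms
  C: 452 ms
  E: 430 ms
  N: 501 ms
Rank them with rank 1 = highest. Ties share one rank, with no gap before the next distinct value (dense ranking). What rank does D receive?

Sorted (descending): 518, 518, 518, 501, 453, 452, 452, 436, 430, 310, 285
The 3 values of 518 share dense rank 1.
The 2 values of 452 share dense rank 4.
Remaining distinct values take the next consecutive integers.
D has value 518 ms → rank 1.

1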